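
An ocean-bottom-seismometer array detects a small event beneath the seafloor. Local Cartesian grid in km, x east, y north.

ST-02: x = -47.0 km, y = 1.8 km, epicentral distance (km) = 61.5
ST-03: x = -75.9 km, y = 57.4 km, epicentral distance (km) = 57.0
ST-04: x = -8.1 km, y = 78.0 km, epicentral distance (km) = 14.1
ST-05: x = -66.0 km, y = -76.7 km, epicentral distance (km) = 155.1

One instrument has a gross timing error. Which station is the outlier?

ST-02

Solve using three stations at a time. Using ST-03, ST-04, ST-05 (subtract circle equations pairwise → linear system) gives (x, y) ≈ (-20.7, 71.6).
Distances from that point to each station vs reported:
  ST-02: calculated 74.6 vs reported 61.5 → residual 13.1 km
  ST-03: calculated 57.0 vs reported 57.0 → residual 0.0 km
  ST-04: calculated 14.1 vs reported 14.1 → residual 0.0 km
  ST-05: calculated 155.1 vs reported 155.1 → residual 0.0 km
ST-03, ST-04, ST-05 are mutually consistent (residuals ≈ 0); ST-02 is off by 13.1 km.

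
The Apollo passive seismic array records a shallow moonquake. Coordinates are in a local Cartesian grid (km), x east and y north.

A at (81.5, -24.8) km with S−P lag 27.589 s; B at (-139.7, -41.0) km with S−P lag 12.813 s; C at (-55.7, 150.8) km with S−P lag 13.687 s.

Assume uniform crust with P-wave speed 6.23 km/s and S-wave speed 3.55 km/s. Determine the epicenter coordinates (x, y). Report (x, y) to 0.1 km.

Distance from S−P lag: d = Δt · v_P v_S / (v_P − v_S) = Δt · (6.23·3.55)/(6.23−3.55) ≈ 8.2524·Δt.
So d_A = 227.68, d_B = 105.74, d_C = 112.95 km.
Circle about each station: (x − 81.5)² + (y + 24.8)² = 227.68²; (x + 139.7)² + (y + 41.0)² = 105.74²; (x + 55.7)² + (y − 150.8)² = 112.95².
Subtracting pairs of circle equations eliminates x²+y² and gives linear equations (the radical axes):
-442.4 x − 32.4 y = 54597.03
-274.4 x + 351.2 y = 57666.32
Solving the 2×2 system: x ≈ -128.1, y ≈ 64.1 km.

(-128.1, 64.1)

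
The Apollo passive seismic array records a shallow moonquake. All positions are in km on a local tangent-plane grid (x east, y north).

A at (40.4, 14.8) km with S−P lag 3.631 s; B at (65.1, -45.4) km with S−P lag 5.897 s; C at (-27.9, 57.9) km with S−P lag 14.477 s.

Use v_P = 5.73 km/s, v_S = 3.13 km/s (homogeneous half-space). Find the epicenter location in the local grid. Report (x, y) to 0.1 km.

(45.6, -9.7)

Distance from S−P lag: d = Δt · v_P v_S / (v_P − v_S) = Δt · (5.73·3.13)/(5.73−3.13) ≈ 6.8980·Δt.
So d_A = 25.05, d_B = 40.68, d_C = 99.86 km.
Circle about each station: (x − 40.4)² + (y − 14.8)² = 25.05²; (x − 65.1)² + (y + 45.4)² = 40.68²; (x + 27.9)² + (y − 57.9)² = 99.86².
Subtracting the A equation from the B and C equations removes the quadratic terms:
49.4 x − 120.4 y = 3420.61
-136.6 x + 86.2 y = -7064.90
Solving the 2×2 system: x ≈ 45.6, y ≈ -9.7 km.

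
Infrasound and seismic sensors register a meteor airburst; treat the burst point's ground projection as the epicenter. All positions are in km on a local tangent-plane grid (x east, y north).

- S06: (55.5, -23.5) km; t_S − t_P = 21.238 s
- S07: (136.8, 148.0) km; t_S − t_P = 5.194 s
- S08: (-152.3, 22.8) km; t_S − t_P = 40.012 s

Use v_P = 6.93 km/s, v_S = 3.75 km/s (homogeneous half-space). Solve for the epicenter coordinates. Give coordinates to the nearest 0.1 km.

(161.8, 113.7)

Distance from S−P lag: d = Δt · v_P v_S / (v_P − v_S) = Δt · (6.93·3.75)/(6.93−3.75) ≈ 8.1722·Δt.
So d_S06 = 173.56, d_S07 = 42.45, d_S08 = 326.98 km.
Circle about each station: (x − 55.5)² + (y + 23.5)² = 173.56²; (x − 136.8)² + (y − 148.0)² = 42.45²; (x + 152.3)² + (y − 22.8)² = 326.98².
Subtracting pairs of circle equations eliminates x²+y² and gives linear equations (the radical axes):
162.6 x + 343.0 y = 65306.81
-415.6 x + 92.6 y = -56710.22
Solving the 2×2 system: x ≈ 161.8, y ≈ 113.7 km.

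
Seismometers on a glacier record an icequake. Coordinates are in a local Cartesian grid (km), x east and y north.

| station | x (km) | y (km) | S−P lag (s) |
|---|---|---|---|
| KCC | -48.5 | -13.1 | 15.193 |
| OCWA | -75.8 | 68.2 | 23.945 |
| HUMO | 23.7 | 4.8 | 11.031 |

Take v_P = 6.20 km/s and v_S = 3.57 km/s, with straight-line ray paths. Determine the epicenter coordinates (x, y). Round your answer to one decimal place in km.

60.1 km east, -80.6 km north

Distance from S−P lag: d = Δt · v_P v_S / (v_P − v_S) = Δt · (6.20·3.57)/(6.20−3.57) ≈ 8.4160·Δt.
So d_KCC = 127.86, d_OCWA = 201.52, d_HUMO = 92.84 km.
Circle about each station: (x + 48.5)² + (y + 13.1)² = 127.86²; (x + 75.8)² + (y − 68.2)² = 201.52²; (x − 23.7)² + (y − 4.8)² = 92.84².
Subtracting the KCC equation from the OCWA and HUMO equations removes the quadratic terms:
-54.6 x + 162.6 y = -16389.11
144.4 x + 35.8 y = 5789.78
Solving the 2×2 system: x ≈ 60.1, y ≈ -80.6 km.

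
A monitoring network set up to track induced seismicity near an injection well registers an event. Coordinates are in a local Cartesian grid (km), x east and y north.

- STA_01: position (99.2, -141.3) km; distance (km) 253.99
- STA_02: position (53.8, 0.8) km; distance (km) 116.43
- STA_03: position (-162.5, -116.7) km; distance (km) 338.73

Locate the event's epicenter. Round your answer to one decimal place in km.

(87.0, 112.4)

Circle about each station: (x − 99.2)² + (y + 141.3)² = 253.99²; (x − 53.8)² + (y − 0.8)² = 116.43²; (x + 162.5)² + (y + 116.7)² = 338.73².
Subtracting pairs of circle equations eliminates x²+y² and gives linear equations (the radical axes):
-90.8 x + 284.2 y = 24043.73
-523.4 x + 49.2 y = -40008.28
Solving the 2×2 system: x ≈ 87.0, y ≈ 112.4 km.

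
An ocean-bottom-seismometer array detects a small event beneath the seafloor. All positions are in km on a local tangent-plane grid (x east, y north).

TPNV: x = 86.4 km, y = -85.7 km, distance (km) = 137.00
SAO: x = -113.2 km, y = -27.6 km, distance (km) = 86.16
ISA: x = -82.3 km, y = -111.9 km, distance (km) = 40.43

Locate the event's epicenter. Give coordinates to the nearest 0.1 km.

Circle about each station: (x − 86.4)² + (y + 85.7)² = 137.00²; (x + 113.2)² + (y + 27.6)² = 86.16²; (x + 82.3)² + (y + 111.9)² = 40.43².
Subtracting pairs of circle equations eliminates x²+y² and gives linear equations (the radical axes):
-399.2 x + 116.2 y = 10112.00
-337.4 x − 52.4 y = 21619.87
Solving the 2×2 system: x ≈ -50.6, y ≈ -86.8 km.

(-50.6, -86.8)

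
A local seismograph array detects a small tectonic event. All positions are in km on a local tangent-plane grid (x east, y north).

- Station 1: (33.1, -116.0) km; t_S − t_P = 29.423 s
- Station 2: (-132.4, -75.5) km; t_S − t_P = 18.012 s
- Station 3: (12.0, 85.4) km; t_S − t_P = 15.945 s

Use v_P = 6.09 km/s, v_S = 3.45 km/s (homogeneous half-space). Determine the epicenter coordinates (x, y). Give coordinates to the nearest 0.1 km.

Distance from S−P lag: d = Δt · v_P v_S / (v_P − v_S) = Δt · (6.09·3.45)/(6.09−3.45) ≈ 7.9585·Δt.
So d_Station 1 = 234.16, d_Station 2 = 143.35, d_Station 3 = 126.90 km.
Circle about each station: (x − 33.1)² + (y + 116.0)² = 234.16²; (x + 132.4)² + (y + 75.5)² = 143.35²; (x − 12.0)² + (y − 85.4)² = 126.90².
Subtracting the Station 1 equation from the Station 2 and Station 3 equations removes the quadratic terms:
-331.0 x + 81.0 y = 42960.08
-42.2 x + 402.8 y = 31612.85
Solving the 2×2 system: x ≈ -113.5, y ≈ 66.6 km.
Check against Station 1 (with the unrounded x, y): √((x − 33.1)²+(y + 116.0)²) = 234.16 ≈ 234.16 km. ✓

-113.5 km east, 66.6 km north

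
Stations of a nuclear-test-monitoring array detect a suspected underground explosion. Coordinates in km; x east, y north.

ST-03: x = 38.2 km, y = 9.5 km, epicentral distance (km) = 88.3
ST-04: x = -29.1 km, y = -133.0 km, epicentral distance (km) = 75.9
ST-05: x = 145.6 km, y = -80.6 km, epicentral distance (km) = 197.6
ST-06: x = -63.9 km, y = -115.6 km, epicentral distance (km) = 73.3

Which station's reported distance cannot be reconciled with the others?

Solve using three stations at a time. Using ST-03, ST-04, ST-06 (subtract circle equations pairwise → linear system) gives (x, y) ≈ (-18.8, -57.8).
Distances from that point to each station vs reported:
  ST-03: calculated 88.3 vs reported 88.3 → residual 0.0 km
  ST-04: calculated 75.9 vs reported 75.9 → residual 0.0 km
  ST-05: calculated 166.0 vs reported 197.6 → residual 31.6 km
  ST-06: calculated 73.2 vs reported 73.3 → residual 0.1 km
ST-03, ST-04, ST-06 are mutually consistent (residuals ≈ 0); ST-05 is off by 31.6 km.

ST-05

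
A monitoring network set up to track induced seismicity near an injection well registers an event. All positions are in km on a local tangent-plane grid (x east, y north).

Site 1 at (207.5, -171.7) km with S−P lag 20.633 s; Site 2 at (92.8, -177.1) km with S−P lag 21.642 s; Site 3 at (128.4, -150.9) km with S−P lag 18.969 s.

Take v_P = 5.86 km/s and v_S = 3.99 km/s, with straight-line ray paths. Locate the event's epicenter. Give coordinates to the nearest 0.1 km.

x ≈ 167.1 km, y ≈ 83.1 km

Distance from S−P lag: d = Δt · v_P v_S / (v_P − v_S) = Δt · (5.86·3.99)/(5.86−3.99) ≈ 12.5034·Δt.
So d_Site 1 = 257.98, d_Site 2 = 270.60, d_Site 3 = 237.18 km.
Circle about each station: (x − 207.5)² + (y + 171.7)² = 257.98²; (x − 92.8)² + (y + 177.1)² = 270.60²; (x − 128.4)² + (y + 150.9)² = 237.18².
Subtracting pairs of circle equations eliminates x²+y² and gives linear equations (the radical axes):
-229.4 x − 10.8 y = -39231.57
-158.2 x + 41.6 y = -22980.44
Solving the 2×2 system: x ≈ 167.1, y ≈ 83.1 km.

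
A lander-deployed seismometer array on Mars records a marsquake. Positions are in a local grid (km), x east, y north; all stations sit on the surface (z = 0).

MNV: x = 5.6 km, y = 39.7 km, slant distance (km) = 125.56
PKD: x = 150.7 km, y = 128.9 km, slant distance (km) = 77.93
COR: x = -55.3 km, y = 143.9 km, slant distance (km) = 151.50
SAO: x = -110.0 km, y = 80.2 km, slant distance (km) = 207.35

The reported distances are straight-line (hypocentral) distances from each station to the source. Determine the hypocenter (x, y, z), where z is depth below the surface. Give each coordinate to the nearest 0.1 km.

(87.7, 123.1, 45.5)

Each station gives a sphere (x−x_i)² + (y−y_i)² + z² = d_i² (stations at z=0).
Subtracting the MNV sphere from PKD and COR: z² cancels, leaving linear equations in x and y:
290.2 x + 178.4 y = 47410.48
-121.8 x + 208.4 y = 14970.91
Solving: x ≈ 87.700, y ≈ 123.094 km (keep extra digits for the depth step; rounded: 87.7, 123.1).
Then from the MNV sphere: z² = 125.56² − (x − 5.6)² − (y − 39.7)² with x = 87.700, y = 123.094, so z ≈ 45.501 ≈ 45.5 km.
Check against SAO (with the unrounded solution): distance 207.35 ≈ 207.35 km. ✓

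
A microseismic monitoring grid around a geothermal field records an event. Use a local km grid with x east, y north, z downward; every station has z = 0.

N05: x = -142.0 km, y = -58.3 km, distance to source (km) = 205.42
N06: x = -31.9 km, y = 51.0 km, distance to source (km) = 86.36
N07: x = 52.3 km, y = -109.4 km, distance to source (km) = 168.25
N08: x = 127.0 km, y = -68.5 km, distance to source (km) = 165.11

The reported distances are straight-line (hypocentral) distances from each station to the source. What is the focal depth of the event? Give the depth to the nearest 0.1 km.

Each station gives a sphere (x−x_i)² + (y−y_i)² + z² = d_i² (stations at z=0).
Subtracting the N05 sphere from N06 and N07: z² cancels, leaving linear equations in x and y:
220.2 x + 218.6 y = 14795.05
388.6 x − 102.2 y = 5030.07
Solving: x ≈ 24.305, y ≈ 43.198 km (keep extra digits for the depth step; rounded: 24.3, 43.2).
Then from the N05 sphere: z² = 205.42² − (x + 142.0)² − (y + 58.3)² with x = 24.305, y = 43.198, so z ≈ 65.101 ≈ 65.1 km.
Check against N08 (with the unrounded solution): distance 165.11 ≈ 165.11 km. ✓

z ≈ 65.1 km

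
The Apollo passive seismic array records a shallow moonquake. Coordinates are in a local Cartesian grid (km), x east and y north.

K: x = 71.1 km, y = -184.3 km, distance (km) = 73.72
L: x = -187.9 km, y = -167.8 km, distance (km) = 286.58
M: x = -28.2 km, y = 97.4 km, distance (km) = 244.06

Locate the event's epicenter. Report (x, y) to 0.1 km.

Circle about each station: (x − 71.1)² + (y + 184.3)² = 73.72²; (x + 187.9)² + (y + 167.8)² = 286.58²; (x + 28.2)² + (y − 97.4)² = 244.06².
Subtracting the K equation from the L and M equations removes the quadratic terms:
-518.0 x + 33.0 y = -52251.91
-198.6 x + 563.4 y = -82870.35
Solving the 2×2 system: x ≈ 93.6, y ≈ -114.1 km.

(93.6, -114.1)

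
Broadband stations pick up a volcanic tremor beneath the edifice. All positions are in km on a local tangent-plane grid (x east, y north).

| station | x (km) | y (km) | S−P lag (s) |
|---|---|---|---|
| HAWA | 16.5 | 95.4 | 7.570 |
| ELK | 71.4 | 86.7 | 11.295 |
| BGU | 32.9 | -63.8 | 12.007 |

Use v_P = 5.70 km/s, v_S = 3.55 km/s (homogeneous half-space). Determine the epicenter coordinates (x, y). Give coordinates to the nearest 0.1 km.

Distance from S−P lag: d = Δt · v_P v_S / (v_P − v_S) = Δt · (5.70·3.55)/(5.70−3.55) ≈ 9.4116·Δt.
So d_HAWA = 71.25, d_ELK = 106.30, d_BGU = 113.01 km.
Circle about each station: (x − 16.5)² + (y − 95.4)² = 71.25²; (x − 71.4)² + (y − 86.7)² = 106.30²; (x − 32.9)² + (y + 63.8)² = 113.01².
Subtracting pairs of circle equations eliminates x²+y² and gives linear equations (the radical axes):
109.8 x − 17.4 y = -2981.69
32.8 x − 318.4 y = -11915.26
Solving the 2×2 system: x ≈ -21.6, y ≈ 35.2 km.

-21.6 km east, 35.2 km north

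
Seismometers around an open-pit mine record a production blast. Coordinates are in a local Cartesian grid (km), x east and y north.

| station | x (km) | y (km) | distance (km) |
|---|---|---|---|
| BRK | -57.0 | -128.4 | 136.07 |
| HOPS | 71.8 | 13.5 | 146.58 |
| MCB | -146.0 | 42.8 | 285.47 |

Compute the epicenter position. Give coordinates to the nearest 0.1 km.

Circle about each station: (x + 57.0)² + (y + 128.4)² = 136.07²; (x − 71.8)² + (y − 13.5)² = 146.58²; (x + 146.0)² + (y − 42.8)² = 285.47².
Subtracting the BRK equation from the HOPS and MCB equations removes the quadratic terms:
257.6 x + 283.8 y = -17368.72
-178.0 x + 342.4 y = -59565.80
Solving the 2×2 system: x ≈ 79.0, y ≈ -132.9 km.
Check against BRK (with the unrounded x, y): √((x + 57.0)²+(y + 128.4)²) = 136.07 ≈ 136.07 km. ✓

x ≈ 79.0 km, y ≈ -132.9 km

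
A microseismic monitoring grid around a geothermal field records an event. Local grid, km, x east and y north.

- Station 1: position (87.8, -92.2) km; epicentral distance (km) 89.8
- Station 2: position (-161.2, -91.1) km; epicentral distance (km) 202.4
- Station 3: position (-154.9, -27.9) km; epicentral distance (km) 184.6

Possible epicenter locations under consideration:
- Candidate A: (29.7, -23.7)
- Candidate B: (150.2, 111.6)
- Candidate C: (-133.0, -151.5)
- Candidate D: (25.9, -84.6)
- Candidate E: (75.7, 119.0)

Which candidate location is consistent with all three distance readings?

For each candidate, compare |candidate − station| to the reported distance:
Candidate A: residuals Station 1 0.0, Station 2 0.0, Station 3 0.0 → max 0.0 km
Candidate B: residuals Station 1 123.3, Station 2 169.2, Station 3 150.9 → max 169.2 km
Candidate C: residuals Station 1 138.8, Station 2 135.7, Station 3 59.1 → max 138.8 km
Candidate D: residuals Station 1 27.4, Station 2 15.2, Station 3 4.9 → max 27.4 km
Candidate E: residuals Station 1 121.7, Station 2 114.2, Station 3 88.8 → max 121.7 km
Only Candidate A has all residuals ≈ 0.

Candidate A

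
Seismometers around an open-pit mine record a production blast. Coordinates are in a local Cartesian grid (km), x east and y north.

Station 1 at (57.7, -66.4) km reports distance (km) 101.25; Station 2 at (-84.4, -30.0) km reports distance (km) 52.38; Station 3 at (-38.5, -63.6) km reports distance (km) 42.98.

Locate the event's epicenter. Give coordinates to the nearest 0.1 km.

(-32.8, -21.0)

Circle about each station: (x − 57.7)² + (y + 66.4)² = 101.25²; (x + 84.4)² + (y + 30.0)² = 52.38²; (x + 38.5)² + (y + 63.6)² = 42.98².
Subtracting the Station 1 equation from the Station 2 and Station 3 equations removes the quadratic terms:
-284.2 x + 72.8 y = 7793.01
-192.4 x + 5.6 y = 6193.24
Solving the 2×2 system: x ≈ -32.8, y ≈ -21.0 km.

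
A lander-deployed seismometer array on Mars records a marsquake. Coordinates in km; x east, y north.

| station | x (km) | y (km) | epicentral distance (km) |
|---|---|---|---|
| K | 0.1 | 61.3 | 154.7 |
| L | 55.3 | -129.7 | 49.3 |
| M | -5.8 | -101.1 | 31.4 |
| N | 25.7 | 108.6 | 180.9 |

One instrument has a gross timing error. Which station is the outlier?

N

Solve using three stations at a time. Using K, L, M (subtract circle equations pairwise → linear system) gives (x, y) ≈ (24.1, -91.5).
Distances from that point to each station vs reported:
  K: calculated 154.7 vs reported 154.7 → residual 0.0 km
  L: calculated 49.3 vs reported 49.3 → residual 0.0 km
  M: calculated 31.4 vs reported 31.4 → residual 0.0 km
  N: calculated 200.1 vs reported 180.9 → residual 19.2 km
K, L, M are mutually consistent (residuals ≈ 0); N is off by 19.2 km.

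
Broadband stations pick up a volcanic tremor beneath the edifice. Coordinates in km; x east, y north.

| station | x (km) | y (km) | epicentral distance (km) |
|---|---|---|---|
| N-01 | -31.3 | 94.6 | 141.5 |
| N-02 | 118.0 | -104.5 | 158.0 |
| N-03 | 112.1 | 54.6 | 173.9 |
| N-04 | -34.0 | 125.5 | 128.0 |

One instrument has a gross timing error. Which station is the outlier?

Solve using three stations at a time. Using N-01, N-02, N-03 (subtract circle equations pairwise → linear system) gives (x, y) ≈ (-29.1, -46.9).
Distances from that point to each station vs reported:
  N-01: calculated 141.5 vs reported 141.5 → residual 0.0 km
  N-02: calculated 158.0 vs reported 158.0 → residual 0.0 km
  N-03: calculated 173.9 vs reported 173.9 → residual 0.0 km
  N-04: calculated 172.4 vs reported 128.0 → residual 44.4 km
N-01, N-02, N-03 are mutually consistent (residuals ≈ 0); N-04 is off by 44.4 km.

N-04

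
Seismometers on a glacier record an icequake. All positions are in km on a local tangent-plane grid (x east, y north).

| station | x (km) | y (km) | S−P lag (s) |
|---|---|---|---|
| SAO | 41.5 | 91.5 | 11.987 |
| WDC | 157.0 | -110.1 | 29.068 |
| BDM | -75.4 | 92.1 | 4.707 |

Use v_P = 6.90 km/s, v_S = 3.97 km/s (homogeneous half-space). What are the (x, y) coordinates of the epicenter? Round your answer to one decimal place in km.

x ≈ -62.6 km, y ≈ 50.0 km

Distance from S−P lag: d = Δt · v_P v_S / (v_P − v_S) = Δt · (6.90·3.97)/(6.90−3.97) ≈ 9.3491·Δt.
So d_SAO = 112.07, d_WDC = 271.76, d_BDM = 44.01 km.
Circle about each station: (x − 41.5)² + (y − 91.5)² = 112.07²; (x − 157.0)² + (y + 110.1)² = 271.76²; (x + 75.4)² + (y − 92.1)² = 44.01².
Subtracting pairs of circle equations eliminates x²+y² and gives linear equations (the radical axes):
231.0 x − 403.2 y = -34617.30
-233.8 x + 1.2 y = 14695.87
Solving the 2×2 system: x ≈ -62.6, y ≈ 50.0 km.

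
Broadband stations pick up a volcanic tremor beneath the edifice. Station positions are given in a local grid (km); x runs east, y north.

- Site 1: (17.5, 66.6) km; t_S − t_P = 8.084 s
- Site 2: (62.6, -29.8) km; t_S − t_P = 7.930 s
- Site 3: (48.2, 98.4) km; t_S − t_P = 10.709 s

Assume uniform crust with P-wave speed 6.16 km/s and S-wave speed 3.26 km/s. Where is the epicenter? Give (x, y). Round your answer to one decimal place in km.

Distance from S−P lag: d = Δt · v_P v_S / (v_P − v_S) = Δt · (6.16·3.26)/(6.16−3.26) ≈ 6.9247·Δt.
So d_Site 1 = 55.98, d_Site 2 = 54.91, d_Site 3 = 74.16 km.
Circle about each station: (x − 17.5)² + (y − 66.6)² = 55.98²; (x − 62.6)² + (y + 29.8)² = 54.91²; (x − 48.2)² + (y − 98.4)² = 74.16².
Subtracting pairs of circle equations eliminates x²+y² and gives linear equations (the radical axes):
90.2 x − 192.8 y = 183.64
61.4 x + 63.6 y = 4898.04
Solving the 2×2 system: x ≈ 54.4, y ≈ 24.5 km.

(54.4, 24.5)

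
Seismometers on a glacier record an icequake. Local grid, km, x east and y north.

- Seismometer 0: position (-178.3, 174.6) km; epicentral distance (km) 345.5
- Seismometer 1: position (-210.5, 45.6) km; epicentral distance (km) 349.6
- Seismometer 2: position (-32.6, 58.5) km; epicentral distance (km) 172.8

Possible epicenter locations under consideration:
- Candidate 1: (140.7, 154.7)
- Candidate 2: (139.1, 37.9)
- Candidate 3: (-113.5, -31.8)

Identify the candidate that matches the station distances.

For each candidate, compare |candidate − station| to the reported distance:
Candidate 1: residuals Seismometer 0 25.9, Seismometer 1 18.2, Seismometer 2 25.4 → max 25.9 km
Candidate 2: residuals Seismometer 0 0.1, Seismometer 1 0.1, Seismometer 2 0.1 → max 0.1 km
Candidate 3: residuals Seismometer 0 129.2, Seismometer 1 225.5, Seismometer 2 51.6 → max 225.5 km
Only Candidate 2 has all residuals ≈ 0.

Candidate 2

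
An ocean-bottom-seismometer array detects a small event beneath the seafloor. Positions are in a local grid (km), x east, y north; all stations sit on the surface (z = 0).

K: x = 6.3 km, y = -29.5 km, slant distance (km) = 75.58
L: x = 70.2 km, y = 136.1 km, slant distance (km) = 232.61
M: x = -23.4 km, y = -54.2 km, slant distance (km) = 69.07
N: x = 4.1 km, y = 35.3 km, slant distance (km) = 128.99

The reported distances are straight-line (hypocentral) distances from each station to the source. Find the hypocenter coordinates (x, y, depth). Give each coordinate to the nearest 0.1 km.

x ≈ 8.4 km, y ≈ -81.3 km, depth ≈ 55.0 km

Each station gives a sphere (x−x_i)² + (y−y_i)² + z² = d_i² (stations at z=0).
Subtracting the K sphere from L and M: z² cancels, leaving linear equations in x and y:
127.8 x + 331.2 y = -25853.77
-59.4 x − 49.4 y = 3516.93
Solving: x ≈ 8.411, y ≈ -81.306 km (keep extra digits for the depth step; rounded: 8.4, -81.3).
Then from the K sphere: z² = 75.58² − (x − 6.3)² − (y + 29.5)² with x = 8.411, y = -81.306, so z ≈ 54.991 ≈ 55.0 km.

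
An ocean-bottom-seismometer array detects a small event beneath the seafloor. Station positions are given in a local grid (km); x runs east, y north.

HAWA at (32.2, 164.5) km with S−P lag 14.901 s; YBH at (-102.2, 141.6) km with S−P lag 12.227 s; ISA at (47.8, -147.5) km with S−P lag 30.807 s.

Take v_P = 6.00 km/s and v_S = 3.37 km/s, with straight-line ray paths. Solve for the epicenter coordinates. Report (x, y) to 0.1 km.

Distance from S−P lag: d = Δt · v_P v_S / (v_P − v_S) = Δt · (6.00·3.37)/(6.00−3.37) ≈ 7.6882·Δt.
So d_HAWA = 114.56, d_YBH = 94.00, d_ISA = 236.85 km.
Circle about each station: (x − 32.2)² + (y − 164.5)² = 114.56²; (x + 102.2)² + (y − 141.6)² = 94.00²; (x − 47.8)² + (y + 147.5)² = 236.85².
Subtracting pairs of circle equations eliminates x²+y² and gives linear equations (the radical axes):
-268.8 x − 45.8 y = 6686.30
31.2 x − 624.0 y = -47029.93
Solving the 2×2 system: x ≈ -37.4, y ≈ 73.5 km.
Check against HAWA (with the unrounded x, y): √((x − 32.2)²+(y − 164.5)²) = 114.56 ≈ 114.56 km. ✓

x ≈ -37.4 km, y ≈ 73.5 km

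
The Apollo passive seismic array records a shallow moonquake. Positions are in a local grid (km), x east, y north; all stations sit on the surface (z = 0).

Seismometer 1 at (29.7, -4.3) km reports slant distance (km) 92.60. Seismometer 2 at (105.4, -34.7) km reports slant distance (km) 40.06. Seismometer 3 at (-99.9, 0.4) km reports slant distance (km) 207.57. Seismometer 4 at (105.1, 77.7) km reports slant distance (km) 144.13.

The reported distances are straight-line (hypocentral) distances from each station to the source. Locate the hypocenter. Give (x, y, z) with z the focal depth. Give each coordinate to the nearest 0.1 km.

(95.8, -63.8, 25.8)

Each station gives a sphere (x−x_i)² + (y−y_i)² + z² = d_i² (stations at z=0).
Subtracting the Seismometer 1 sphere from Seismometer 2 and Seismometer 3: z² cancels, leaving linear equations in x and y:
151.4 x − 60.8 y = 18382.63
-259.2 x + 9.4 y = -25430.95
Solving: x ≈ 95.800, y ≈ -63.792 km (keep extra digits for the depth step; rounded: 95.8, -63.8).
Then from the Seismometer 1 sphere: z² = 92.60² − (x − 29.7)² − (y + 4.3)² with x = 95.800, y = -63.792, so z ≈ 25.812 ≈ 25.8 km.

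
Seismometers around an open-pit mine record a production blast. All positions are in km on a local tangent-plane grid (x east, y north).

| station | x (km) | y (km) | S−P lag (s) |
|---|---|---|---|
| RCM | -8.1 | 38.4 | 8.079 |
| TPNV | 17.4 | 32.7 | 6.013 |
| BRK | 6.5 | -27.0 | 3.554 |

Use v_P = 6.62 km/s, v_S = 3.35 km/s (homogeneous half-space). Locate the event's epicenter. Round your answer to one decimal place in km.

(21.2, -7.9)

Distance from S−P lag: d = Δt · v_P v_S / (v_P − v_S) = Δt · (6.62·3.35)/(6.62−3.35) ≈ 6.7820·Δt.
So d_RCM = 54.79, d_TPNV = 40.78, d_BRK = 24.10 km.
Circle about each station: (x + 8.1)² + (y − 38.4)² = 54.79²; (x − 17.4)² + (y − 32.7)² = 40.78²; (x − 6.5)² + (y + 27.0)² = 24.10².
Subtracting the RCM equation from the TPNV and BRK equations removes the quadratic terms:
51.0 x − 11.4 y = 1170.82
29.2 x − 130.8 y = 1652.21
Solving the 2×2 system: x ≈ 21.2, y ≈ -7.9 km.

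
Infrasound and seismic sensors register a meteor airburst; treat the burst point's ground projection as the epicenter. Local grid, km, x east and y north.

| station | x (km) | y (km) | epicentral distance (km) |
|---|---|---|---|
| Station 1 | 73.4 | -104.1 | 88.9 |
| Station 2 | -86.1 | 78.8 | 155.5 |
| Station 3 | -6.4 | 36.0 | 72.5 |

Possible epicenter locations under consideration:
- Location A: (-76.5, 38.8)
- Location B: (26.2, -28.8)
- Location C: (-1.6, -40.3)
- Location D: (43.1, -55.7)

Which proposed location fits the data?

Location B

For each candidate, compare |candidate − station| to the reported distance:
Location A: residuals Station 1 118.2, Station 2 114.4, Station 3 2.3 → max 118.2 km
Location B: residuals Station 1 0.0, Station 2 0.0, Station 3 0.0 → max 0.0 km
Location C: residuals Station 1 9.6, Station 2 9.5, Station 3 4.0 → max 9.6 km
Location D: residuals Station 1 31.8, Station 2 31.0, Station 3 31.7 → max 31.8 km
Only Location B has all residuals ≈ 0.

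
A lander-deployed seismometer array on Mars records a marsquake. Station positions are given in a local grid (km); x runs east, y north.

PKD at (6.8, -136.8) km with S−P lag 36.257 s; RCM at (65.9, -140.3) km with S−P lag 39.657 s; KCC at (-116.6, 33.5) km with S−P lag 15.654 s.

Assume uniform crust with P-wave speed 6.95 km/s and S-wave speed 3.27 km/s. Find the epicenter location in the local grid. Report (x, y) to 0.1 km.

Distance from S−P lag: d = Δt · v_P v_S / (v_P − v_S) = Δt · (6.95·3.27)/(6.95−3.27) ≈ 6.1757·Δt.
So d_PKD = 223.91, d_RCM = 244.91, d_KCC = 96.67 km.
Circle about each station: (x − 6.8)² + (y + 136.8)² = 223.91²; (x − 65.9)² + (y + 140.3)² = 244.91²; (x + 116.6)² + (y − 33.5)² = 96.67².
Subtracting the PKD equation from the RCM and KCC equations removes the quadratic terms:
118.2 x − 7.0 y = -4578.80
-246.8 x + 340.6 y = 36747.93
Solving the 2×2 system: x ≈ -33.8, y ≈ 83.4 km.

-33.8 km east, 83.4 km north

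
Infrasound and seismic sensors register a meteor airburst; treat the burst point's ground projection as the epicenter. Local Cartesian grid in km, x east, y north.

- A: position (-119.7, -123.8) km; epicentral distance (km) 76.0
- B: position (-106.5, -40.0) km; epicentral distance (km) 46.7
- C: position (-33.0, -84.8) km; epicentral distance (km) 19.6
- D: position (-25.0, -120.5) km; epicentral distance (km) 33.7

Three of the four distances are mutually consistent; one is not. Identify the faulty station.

B

Solve using three stations at a time. Using A, C, D (subtract circle equations pairwise → linear system) gives (x, y) ≈ (-48.7, -96.5).
Distances from that point to each station vs reported:
  A: calculated 76.0 vs reported 76.0 → residual 0.0 km
  B: calculated 80.8 vs reported 46.7 → residual 34.1 km
  C: calculated 19.6 vs reported 19.6 → residual 0.0 km
  D: calculated 33.7 vs reported 33.7 → residual 0.0 km
A, C, D are mutually consistent (residuals ≈ 0); B is off by 34.1 km.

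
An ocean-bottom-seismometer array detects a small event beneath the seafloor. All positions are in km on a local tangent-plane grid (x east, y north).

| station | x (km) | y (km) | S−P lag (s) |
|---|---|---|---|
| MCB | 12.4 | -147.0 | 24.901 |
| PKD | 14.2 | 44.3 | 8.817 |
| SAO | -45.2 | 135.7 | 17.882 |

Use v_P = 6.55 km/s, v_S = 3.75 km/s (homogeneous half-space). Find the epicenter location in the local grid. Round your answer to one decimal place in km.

90.5 km east, 57.0 km north

Distance from S−P lag: d = Δt · v_P v_S / (v_P − v_S) = Δt · (6.55·3.75)/(6.55−3.75) ≈ 8.7723·Δt.
So d_MCB = 218.44, d_PKD = 77.35, d_SAO = 156.87 km.
Circle about each station: (x − 12.4)² + (y + 147.0)² = 218.44²; (x − 14.2)² + (y − 44.3)² = 77.35²; (x + 45.2)² + (y − 135.7)² = 156.87².
Subtracting the MCB equation from the PKD and SAO equations removes the quadratic terms:
3.6 x + 382.6 y = 22134.38
-115.2 x + 565.4 y = 21802.61
Solving the 2×2 system: x ≈ 90.5, y ≈ 57.0 km.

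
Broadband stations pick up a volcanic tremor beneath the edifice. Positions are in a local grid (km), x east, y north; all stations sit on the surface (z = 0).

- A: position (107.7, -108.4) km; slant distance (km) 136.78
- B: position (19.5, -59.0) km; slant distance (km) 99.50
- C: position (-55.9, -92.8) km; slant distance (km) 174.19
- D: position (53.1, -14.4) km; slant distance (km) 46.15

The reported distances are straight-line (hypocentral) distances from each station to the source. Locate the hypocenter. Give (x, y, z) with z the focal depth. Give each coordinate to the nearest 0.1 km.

Each station gives a sphere (x−x_i)² + (y−y_i)² + z² = d_i² (stations at z=0).
Subtracting the A sphere from B and C: z² cancels, leaving linear equations in x and y:
-176.4 x + 98.8 y = -10680.08
-327.2 x + 31.2 y = -23246.59
Solving: x ≈ 73.202, y ≈ 22.599 km (keep extra digits for the depth step; rounded: 73.2, 22.6).
Then from the A sphere: z² = 136.78² − (x − 107.7)² − (y + 108.4)² with x = 73.202, y = 22.599, so z ≈ 18.919 ≈ 18.9 km.

(73.2, 22.6, 18.9)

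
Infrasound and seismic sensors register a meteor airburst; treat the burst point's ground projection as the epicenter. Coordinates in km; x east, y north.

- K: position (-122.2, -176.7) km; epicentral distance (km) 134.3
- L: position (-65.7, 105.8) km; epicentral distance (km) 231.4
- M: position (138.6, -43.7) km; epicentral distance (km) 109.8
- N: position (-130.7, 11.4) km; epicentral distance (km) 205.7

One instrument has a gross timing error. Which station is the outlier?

K

Solve using three stations at a time. Using L, M, N (subtract circle equations pairwise → linear system) gives (x, y) ≈ (43.3, -98.3).
Distances from that point to each station vs reported:
  K: calculated 183.1 vs reported 134.3 → residual 48.8 km
  L: calculated 231.4 vs reported 231.4 → residual 0.0 km
  M: calculated 109.8 vs reported 109.8 → residual 0.0 km
  N: calculated 205.7 vs reported 205.7 → residual 0.0 km
L, M, N are mutually consistent (residuals ≈ 0); K is off by 48.8 km.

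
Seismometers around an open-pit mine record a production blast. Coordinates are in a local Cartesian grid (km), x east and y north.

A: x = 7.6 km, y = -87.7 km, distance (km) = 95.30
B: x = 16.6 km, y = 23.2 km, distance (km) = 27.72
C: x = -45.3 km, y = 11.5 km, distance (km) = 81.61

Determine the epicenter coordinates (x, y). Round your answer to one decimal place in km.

x ≈ 35.9 km, y ≈ 3.3 km

Circle about each station: (x − 7.6)² + (y + 87.7)² = 95.30²; (x − 16.6)² + (y − 23.2)² = 27.72²; (x + 45.3)² + (y − 11.5)² = 81.61².
Subtracting pairs of circle equations eliminates x²+y² and gives linear equations (the radical axes):
18.0 x + 221.8 y = 1378.44
-105.8 x + 198.4 y = -3142.81
Solving the 2×2 system: x ≈ 35.9, y ≈ 3.3 km.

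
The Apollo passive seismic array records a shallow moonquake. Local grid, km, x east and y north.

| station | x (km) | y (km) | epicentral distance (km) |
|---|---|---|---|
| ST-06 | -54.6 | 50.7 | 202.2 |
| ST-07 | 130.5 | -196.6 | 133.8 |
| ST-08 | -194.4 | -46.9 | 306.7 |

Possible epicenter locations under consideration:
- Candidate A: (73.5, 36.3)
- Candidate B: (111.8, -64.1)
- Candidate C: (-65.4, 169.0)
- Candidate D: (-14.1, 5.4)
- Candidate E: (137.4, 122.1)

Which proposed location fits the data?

For each candidate, compare |candidate − station| to the reported distance:
Candidate A: residuals ST-06 73.3, ST-07 106.0, ST-08 26.2 → max 106.0 km
Candidate B: residuals ST-06 0.0, ST-07 0.0, ST-08 0.0 → max 0.0 km
Candidate C: residuals ST-06 83.4, ST-07 281.0, ST-08 55.2 → max 281.0 km
Candidate D: residuals ST-06 141.4, ST-07 114.6, ST-08 119.0 → max 141.4 km
Candidate E: residuals ST-06 2.6, ST-07 185.0, ST-08 65.7 → max 185.0 km
Only Candidate B has all residuals ≈ 0.

Candidate B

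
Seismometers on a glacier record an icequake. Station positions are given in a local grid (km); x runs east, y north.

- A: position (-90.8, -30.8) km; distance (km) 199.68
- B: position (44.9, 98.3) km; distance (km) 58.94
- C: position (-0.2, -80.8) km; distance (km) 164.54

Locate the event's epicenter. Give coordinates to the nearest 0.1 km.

Circle about each station: (x + 90.8)² + (y + 30.8)² = 199.68²; (x − 44.9)² + (y − 98.3)² = 58.94²; (x + 0.2)² + (y + 80.8)² = 164.54².
Subtracting the A equation from the B and C equations removes the quadratic terms:
271.4 x + 258.2 y = 38883.80
181.2 x − 100.0 y = 10134.09
Solving the 2×2 system: x ≈ 88.0, y ≈ 58.1 km.

x ≈ 88.0 km, y ≈ 58.1 km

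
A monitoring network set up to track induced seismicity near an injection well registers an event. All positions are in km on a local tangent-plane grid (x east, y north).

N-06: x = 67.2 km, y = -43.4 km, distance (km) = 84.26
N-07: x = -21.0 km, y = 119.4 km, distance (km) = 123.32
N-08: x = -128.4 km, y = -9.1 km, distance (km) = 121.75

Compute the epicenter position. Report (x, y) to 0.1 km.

x ≈ -6.8 km, y ≈ -3.1 km

Circle about each station: (x − 67.2)² + (y + 43.4)² = 84.26²; (x + 21.0)² + (y − 119.4)² = 123.32²; (x + 128.4)² + (y + 9.1)² = 121.75².
Subtracting the N-06 equation from the N-07 and N-08 equations removes the quadratic terms:
-176.4 x + 325.6 y = 189.89
-391.2 x + 68.6 y = 2446.66
Solving the 2×2 system: x ≈ -6.8, y ≈ -3.1 km.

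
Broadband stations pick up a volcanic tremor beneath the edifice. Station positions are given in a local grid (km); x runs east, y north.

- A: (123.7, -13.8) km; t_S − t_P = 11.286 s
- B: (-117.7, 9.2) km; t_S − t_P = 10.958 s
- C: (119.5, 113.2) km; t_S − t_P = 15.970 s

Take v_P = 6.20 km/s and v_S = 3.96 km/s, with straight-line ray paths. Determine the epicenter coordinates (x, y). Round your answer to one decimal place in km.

(0.0, -14.7)

Distance from S−P lag: d = Δt · v_P v_S / (v_P − v_S) = Δt · (6.20·3.96)/(6.20−3.96) ≈ 10.9607·Δt.
So d_A = 123.70, d_B = 120.11, d_C = 175.04 km.
Circle about each station: (x − 123.7)² + (y + 13.8)² = 123.70²; (x + 117.7)² + (y − 9.2)² = 120.11²; (x − 119.5)² + (y − 113.2)² = 175.04².
Subtracting the A equation from the B and C equations removes the quadratic terms:
-482.8 x + 46.0 y = -678.92
-8.4 x + 254.0 y = -3734.95
Solving the 2×2 system: x ≈ 0.0, y ≈ -14.7 km.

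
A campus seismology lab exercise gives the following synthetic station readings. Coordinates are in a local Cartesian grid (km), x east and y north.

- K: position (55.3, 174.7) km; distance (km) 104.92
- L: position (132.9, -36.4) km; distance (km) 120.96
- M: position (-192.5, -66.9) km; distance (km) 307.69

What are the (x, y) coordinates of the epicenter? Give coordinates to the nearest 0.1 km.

Circle about each station: (x − 55.3)² + (y − 174.7)² = 104.92²; (x − 132.9)² + (y + 36.4)² = 120.96²; (x + 192.5)² + (y + 66.9)² = 307.69².
Subtracting the K equation from the L and M equations removes the quadratic terms:
155.2 x − 422.2 y = -18213.93
-495.6 x − 483.2 y = -75711.25
Solving the 2×2 system: x ≈ 81.5, y ≈ 73.1 km.
Check against K (with the unrounded x, y): √((x − 55.3)²+(y − 174.7)²) = 104.92 ≈ 104.92 km. ✓

81.5 km east, 73.1 km north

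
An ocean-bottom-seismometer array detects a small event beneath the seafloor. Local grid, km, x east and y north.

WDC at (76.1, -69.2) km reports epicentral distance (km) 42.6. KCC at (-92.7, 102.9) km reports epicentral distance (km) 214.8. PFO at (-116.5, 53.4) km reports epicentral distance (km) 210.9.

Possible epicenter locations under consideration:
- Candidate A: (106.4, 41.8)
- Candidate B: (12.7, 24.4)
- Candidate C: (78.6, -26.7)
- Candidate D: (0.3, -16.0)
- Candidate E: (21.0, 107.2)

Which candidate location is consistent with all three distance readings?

Candidate C

For each candidate, compare |candidate − station| to the reported distance:
Candidate A: residuals WDC 72.5, KCC 6.5, PFO 12.3 → max 72.5 km
Candidate B: residuals WDC 70.5, KCC 83.4, PFO 78.5 → max 83.4 km
Candidate C: residuals WDC 0.0, KCC 0.0, PFO 0.0 → max 0.0 km
Candidate D: residuals WDC 50.0, KCC 63.8, PFO 75.0 → max 75.0 km
Candidate E: residuals WDC 142.2, KCC 101.0, PFO 63.2 → max 142.2 km
Only Candidate C has all residuals ≈ 0.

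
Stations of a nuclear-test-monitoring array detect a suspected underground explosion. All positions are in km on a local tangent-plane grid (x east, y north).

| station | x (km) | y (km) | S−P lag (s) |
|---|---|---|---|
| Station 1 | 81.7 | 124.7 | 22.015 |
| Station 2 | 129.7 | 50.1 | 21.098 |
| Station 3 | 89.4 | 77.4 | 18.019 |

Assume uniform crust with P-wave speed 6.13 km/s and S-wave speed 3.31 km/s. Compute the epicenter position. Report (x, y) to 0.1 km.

Distance from S−P lag: d = Δt · v_P v_S / (v_P − v_S) = Δt · (6.13·3.31)/(6.13−3.31) ≈ 7.1951·Δt.
So d_Station 1 = 158.40, d_Station 2 = 151.80, d_Station 3 = 129.65 km.
Circle about each station: (x − 81.7)² + (y − 124.7)² = 158.40²; (x − 129.7)² + (y − 50.1)² = 151.80²; (x − 89.4)² + (y − 77.4)² = 129.65².
Subtracting the Station 1 equation from the Station 2 and Station 3 equations removes the quadratic terms:
96.0 x − 149.2 y = -845.56
15.4 x − 94.6 y = 39.58
Solving the 2×2 system: x ≈ -12.7, y ≈ -2.5 km.
Check against Station 1 (with the unrounded x, y): √((x − 81.7)²+(y − 124.7)²) = 158.36 ≈ 158.40 km. ✓

(-12.7, -2.5)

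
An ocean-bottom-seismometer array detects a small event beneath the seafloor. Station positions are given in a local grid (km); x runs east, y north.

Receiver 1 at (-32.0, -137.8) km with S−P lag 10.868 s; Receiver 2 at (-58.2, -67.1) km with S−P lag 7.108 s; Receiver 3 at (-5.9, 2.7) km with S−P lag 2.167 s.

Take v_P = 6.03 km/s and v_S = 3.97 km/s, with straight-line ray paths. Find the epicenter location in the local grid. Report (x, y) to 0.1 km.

8.3 km east, -18.1 km north

Distance from S−P lag: d = Δt · v_P v_S / (v_P − v_S) = Δt · (6.03·3.97)/(6.03−3.97) ≈ 11.6209·Δt.
So d_Receiver 1 = 126.30, d_Receiver 2 = 82.60, d_Receiver 3 = 25.18 km.
Circle about each station: (x + 32.0)² + (y + 137.8)² = 126.30²; (x + 58.2)² + (y + 67.1)² = 82.60²; (x + 5.9)² + (y − 2.7)² = 25.18².
Subtracting the Receiver 1 equation from the Receiver 2 and Receiver 3 equations removes the quadratic terms:
-52.4 x + 141.4 y = -2994.26
52.2 x + 281.0 y = -4653.08
Solving the 2×2 system: x ≈ 8.3, y ≈ -18.1 km.
Check against Receiver 1 (with the unrounded x, y): √((x + 32.0)²+(y + 137.8)²) = 126.30 ≈ 126.30 km. ✓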